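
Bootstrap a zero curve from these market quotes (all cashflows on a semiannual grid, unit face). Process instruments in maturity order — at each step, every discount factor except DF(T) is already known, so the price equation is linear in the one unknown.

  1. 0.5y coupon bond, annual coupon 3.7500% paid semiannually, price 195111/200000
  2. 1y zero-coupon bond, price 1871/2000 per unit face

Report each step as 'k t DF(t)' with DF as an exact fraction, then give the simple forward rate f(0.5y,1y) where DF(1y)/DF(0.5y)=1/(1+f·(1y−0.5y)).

1 1/2 1197/1250
2 1 1871/2000
f(0.5y,1y) = ((1197/1250)/(1871/2000) − 1)/(1/2) = 442/9355 ≈ 4.7247%

step 1 [0.5y] bond c/2=3/160: DF=(195111/200000 − 3/160·(0))/(1+3/160) = 1197/1250 ≈ 0.957600
step 2 [1y] zero: DF = P = 1871/2000 ≈ 0.935500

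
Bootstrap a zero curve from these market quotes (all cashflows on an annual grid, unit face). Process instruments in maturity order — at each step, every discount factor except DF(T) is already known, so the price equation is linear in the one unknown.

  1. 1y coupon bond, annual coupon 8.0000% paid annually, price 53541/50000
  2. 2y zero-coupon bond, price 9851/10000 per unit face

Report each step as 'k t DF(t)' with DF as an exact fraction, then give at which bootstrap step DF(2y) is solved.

1 1 1983/2000
2 2 9851/10000
DF(2y) is solved at step 2

step 1 [1y] bond c/1=2/25: DF=(53541/50000 − 2/25·(0))/(1+2/25) = 1983/2000 ≈ 0.991500
step 2 [2y] zero: DF = P = 9851/10000 ≈ 0.985100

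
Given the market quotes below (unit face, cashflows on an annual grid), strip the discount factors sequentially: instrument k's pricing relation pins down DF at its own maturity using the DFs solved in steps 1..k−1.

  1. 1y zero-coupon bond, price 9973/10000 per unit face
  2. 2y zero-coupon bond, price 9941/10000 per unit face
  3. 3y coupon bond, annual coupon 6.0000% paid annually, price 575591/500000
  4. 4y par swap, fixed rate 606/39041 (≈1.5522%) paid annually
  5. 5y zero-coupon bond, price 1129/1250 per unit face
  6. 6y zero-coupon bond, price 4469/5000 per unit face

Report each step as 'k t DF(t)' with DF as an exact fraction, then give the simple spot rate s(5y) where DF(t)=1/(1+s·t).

1 1 9973/10000
2 2 9941/10000
3 3 9733/10000
4 4 4697/5000
5 5 1129/1250
6 6 4469/5000
s(5y) = (1/(1129/1250) − 1)/(5) = 121/5645 ≈ 2.1435%

step 1 [1y] zero: DF = P = 9973/10000 ≈ 0.997300
step 2 [2y] zero: DF = P = 9941/10000 ≈ 0.994100
step 3 [3y] bond c/1=3/50: DF=(575591/500000 − 3/50·(0.997300+0.994100))/(1+3/50) = 9733/10000 ≈ 0.973300
step 4 [4y] swap r/1=606/39041: DF=(1 − 606/39041·(0.997300+0.994100+0.973300))/(1+606/39041) = 4697/5000 ≈ 0.939400
step 5 [5y] zero: DF = P = 1129/1250 ≈ 0.903200
step 6 [6y] zero: DF = P = 4469/5000 ≈ 0.893800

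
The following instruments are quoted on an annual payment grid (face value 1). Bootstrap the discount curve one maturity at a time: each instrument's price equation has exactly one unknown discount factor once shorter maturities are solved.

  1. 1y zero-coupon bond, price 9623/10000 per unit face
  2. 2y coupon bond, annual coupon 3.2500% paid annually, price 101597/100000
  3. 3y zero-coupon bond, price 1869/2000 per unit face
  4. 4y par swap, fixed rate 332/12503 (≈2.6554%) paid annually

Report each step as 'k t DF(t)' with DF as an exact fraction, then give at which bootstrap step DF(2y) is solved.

step 1 [1y] zero: DF = P = 9623/10000 ≈ 0.962300
step 2 [2y] bond c/1=13/400: DF=(101597/100000 − 13/400·(0.962300))/(1+13/400) = 9537/10000 ≈ 0.953700
step 3 [3y] zero: DF = P = 1869/2000 ≈ 0.934500
step 4 [4y] swap r/1=332/12503: DF=(1 − 332/12503·(0.962300+0.953700+0.934500))/(1+332/12503) = 2251/2500 ≈ 0.900400

1 1 9623/10000
2 2 9537/10000
3 3 1869/2000
4 4 2251/2500
DF(2y) is solved at step 2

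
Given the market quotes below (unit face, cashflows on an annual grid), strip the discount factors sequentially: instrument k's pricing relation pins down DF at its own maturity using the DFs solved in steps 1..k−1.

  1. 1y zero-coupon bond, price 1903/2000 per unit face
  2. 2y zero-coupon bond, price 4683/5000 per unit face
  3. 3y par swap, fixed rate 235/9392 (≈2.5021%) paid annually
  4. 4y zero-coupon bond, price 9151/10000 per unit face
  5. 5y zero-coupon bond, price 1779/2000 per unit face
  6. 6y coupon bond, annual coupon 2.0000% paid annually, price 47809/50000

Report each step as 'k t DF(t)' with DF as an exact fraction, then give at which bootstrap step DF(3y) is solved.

step 1 [1y] zero: DF = P = 1903/2000 ≈ 0.951500
step 2 [2y] zero: DF = P = 4683/5000 ≈ 0.936600
step 3 [3y] swap r/1=235/9392: DF=(1 − 235/9392·(0.951500+0.936600))/(1+235/9392) = 1859/2000 ≈ 0.929500
step 4 [4y] zero: DF = P = 9151/10000 ≈ 0.915100
step 5 [5y] zero: DF = P = 1779/2000 ≈ 0.889500
step 6 [6y] bond c/1=1/50: DF=(47809/50000 − 1/50·(0.951500+0.936600+0.929500+0.915100+0.889500))/(1+1/50) = 2117/2500 ≈ 0.846800

1 1 1903/2000
2 2 4683/5000
3 3 1859/2000
4 4 9151/10000
5 5 1779/2000
6 6 2117/2500
DF(3y) is solved at step 3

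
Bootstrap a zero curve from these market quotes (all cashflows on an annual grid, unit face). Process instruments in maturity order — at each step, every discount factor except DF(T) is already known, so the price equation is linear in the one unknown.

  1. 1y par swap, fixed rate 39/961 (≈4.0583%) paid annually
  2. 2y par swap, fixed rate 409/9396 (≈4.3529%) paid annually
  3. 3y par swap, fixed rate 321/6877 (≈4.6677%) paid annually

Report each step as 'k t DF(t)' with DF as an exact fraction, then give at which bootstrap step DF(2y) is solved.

1 1 961/1000
2 2 4591/5000
3 3 2179/2500
DF(2y) is solved at step 2

step 1 [1y] swap r/1=39/961: DF=(1 − 39/961·(0))/(1+39/961) = 961/1000 ≈ 0.961000
step 2 [2y] swap r/1=409/9396: DF=(1 − 409/9396·(0.961000))/(1+409/9396) = 4591/5000 ≈ 0.918200
step 3 [3y] swap r/1=321/6877: DF=(1 − 321/6877·(0.961000+0.918200))/(1+321/6877) = 2179/2500 ≈ 0.871600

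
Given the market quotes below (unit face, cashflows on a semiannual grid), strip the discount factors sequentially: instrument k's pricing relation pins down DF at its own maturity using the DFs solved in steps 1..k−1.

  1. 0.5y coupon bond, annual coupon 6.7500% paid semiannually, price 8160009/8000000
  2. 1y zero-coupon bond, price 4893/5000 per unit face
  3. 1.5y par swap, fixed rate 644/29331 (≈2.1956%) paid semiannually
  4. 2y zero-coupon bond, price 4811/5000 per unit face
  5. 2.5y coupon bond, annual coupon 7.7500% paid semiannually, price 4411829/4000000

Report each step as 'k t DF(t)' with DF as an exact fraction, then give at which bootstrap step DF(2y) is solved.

step 1 [0.5y] bond c/2=27/800: DF=(8160009/8000000 − 27/800·(0))/(1+27/800) = 9867/10000 ≈ 0.986700
step 2 [1y] zero: DF = P = 4893/5000 ≈ 0.978600
step 3 [1.5y] swap r/2=322/29331: DF=(1 − 322/29331·(0.986700+0.978600))/(1+322/29331) = 4839/5000 ≈ 0.967800
step 4 [2y] zero: DF = P = 4811/5000 ≈ 0.962200
step 5 [2.5y] bond c/2=31/800: DF=(4411829/4000000 − 31/800·(0.986700+0.978600+0.967800+0.962200))/(1+31/800) = 1833/2000 ≈ 0.916500

1 1/2 9867/10000
2 1 4893/5000
3 3/2 4839/5000
4 2 4811/5000
5 5/2 1833/2000
DF(2y) is solved at step 4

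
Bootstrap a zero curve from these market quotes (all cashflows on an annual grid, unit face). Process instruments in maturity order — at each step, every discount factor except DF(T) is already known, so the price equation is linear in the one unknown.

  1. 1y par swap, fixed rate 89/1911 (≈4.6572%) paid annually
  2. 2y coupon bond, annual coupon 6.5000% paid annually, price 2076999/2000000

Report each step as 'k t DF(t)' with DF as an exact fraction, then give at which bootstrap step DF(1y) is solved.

1 1 1911/2000
2 2 573/625
DF(1y) is solved at step 1

step 1 [1y] swap r/1=89/1911: DF=(1 − 89/1911·(0))/(1+89/1911) = 1911/2000 ≈ 0.955500
step 2 [2y] bond c/1=13/200: DF=(2076999/2000000 − 13/200·(0.955500))/(1+13/200) = 573/625 ≈ 0.916800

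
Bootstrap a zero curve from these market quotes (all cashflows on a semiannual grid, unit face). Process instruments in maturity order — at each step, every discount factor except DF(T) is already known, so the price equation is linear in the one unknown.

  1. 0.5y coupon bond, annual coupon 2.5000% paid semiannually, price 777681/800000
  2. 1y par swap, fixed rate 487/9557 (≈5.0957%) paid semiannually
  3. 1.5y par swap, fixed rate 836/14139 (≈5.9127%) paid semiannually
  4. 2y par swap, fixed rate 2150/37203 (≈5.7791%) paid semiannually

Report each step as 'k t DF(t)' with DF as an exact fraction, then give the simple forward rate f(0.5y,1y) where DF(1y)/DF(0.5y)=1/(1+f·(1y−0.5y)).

step 1 [0.5y] bond c/2=1/80: DF=(777681/800000 − 1/80·(0))/(1+1/80) = 9601/10000 ≈ 0.960100
step 2 [1y] swap r/2=487/19114: DF=(1 − 487/19114·(0.960100))/(1+487/19114) = 9513/10000 ≈ 0.951300
step 3 [1.5y] swap r/2=418/14139: DF=(1 − 418/14139·(0.960100+0.951300))/(1+418/14139) = 2291/2500 ≈ 0.916400
step 4 [2y] swap r/2=1075/37203: DF=(1 − 1075/37203·(0.960100+0.951300+0.916400))/(1+1075/37203) = 357/400 ≈ 0.892500

1 1/2 9601/10000
2 1 9513/10000
3 3/2 2291/2500
4 2 357/400
f(0.5y,1y) = ((9601/10000)/(9513/10000) − 1)/(1/2) = 176/9513 ≈ 1.8501%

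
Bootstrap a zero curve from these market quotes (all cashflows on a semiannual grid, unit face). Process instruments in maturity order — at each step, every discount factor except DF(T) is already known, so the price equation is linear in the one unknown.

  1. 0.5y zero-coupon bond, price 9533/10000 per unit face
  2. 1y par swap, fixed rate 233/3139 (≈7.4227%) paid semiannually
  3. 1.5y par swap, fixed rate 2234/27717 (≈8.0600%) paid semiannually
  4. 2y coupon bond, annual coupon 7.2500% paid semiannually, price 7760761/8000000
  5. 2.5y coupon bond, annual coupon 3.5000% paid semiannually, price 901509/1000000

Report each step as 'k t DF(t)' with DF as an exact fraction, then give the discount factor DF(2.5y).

step 1 [0.5y] zero: DF = P = 9533/10000 ≈ 0.953300
step 2 [1y] swap r/2=233/6278: DF=(1 − 233/6278·(0.953300))/(1+233/6278) = 9301/10000 ≈ 0.930100
step 3 [1.5y] swap r/2=1117/27717: DF=(1 − 1117/27717·(0.953300+0.930100))/(1+1117/27717) = 8883/10000 ≈ 0.888300
step 4 [2y] bond c/2=29/800: DF=(7760761/8000000 − 29/800·(0.953300+0.930100+0.888300))/(1+29/800) = 1049/1250 ≈ 0.839200
step 5 [2.5y] bond c/2=7/400: DF=(901509/1000000 − 7/400·(0.953300+0.930100+0.888300+0.839200))/(1+7/400) = 8239/10000 ≈ 0.823900

1 1/2 9533/10000
2 1 9301/10000
3 3/2 8883/10000
4 2 1049/1250
5 5/2 8239/10000
DF(2.5y) = 8239/10000 ≈ 0.823900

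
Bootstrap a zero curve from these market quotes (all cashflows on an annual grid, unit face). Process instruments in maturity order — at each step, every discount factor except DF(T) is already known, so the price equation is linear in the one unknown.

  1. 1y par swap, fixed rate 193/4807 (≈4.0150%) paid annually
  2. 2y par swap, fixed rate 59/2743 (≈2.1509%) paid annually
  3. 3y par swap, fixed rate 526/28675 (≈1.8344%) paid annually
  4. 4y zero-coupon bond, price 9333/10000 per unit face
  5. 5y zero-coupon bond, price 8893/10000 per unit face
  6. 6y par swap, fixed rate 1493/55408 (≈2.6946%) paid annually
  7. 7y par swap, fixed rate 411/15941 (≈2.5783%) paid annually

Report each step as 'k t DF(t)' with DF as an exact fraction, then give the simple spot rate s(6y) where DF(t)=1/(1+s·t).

1 1 4807/5000
2 2 9587/10000
3 3 4737/5000
4 4 9333/10000
5 5 8893/10000
6 6 8507/10000
7 7 2089/2500
s(6y) = (1/(8507/10000) − 1)/(6) = 1493/51042 ≈ 2.9250%

step 1 [1y] swap r/1=193/4807: DF=(1 − 193/4807·(0))/(1+193/4807) = 4807/5000 ≈ 0.961400
step 2 [2y] swap r/1=59/2743: DF=(1 − 59/2743·(0.961400))/(1+59/2743) = 9587/10000 ≈ 0.958700
step 3 [3y] swap r/1=526/28675: DF=(1 − 526/28675·(0.961400+0.958700))/(1+526/28675) = 4737/5000 ≈ 0.947400
step 4 [4y] zero: DF = P = 9333/10000 ≈ 0.933300
step 5 [5y] zero: DF = P = 8893/10000 ≈ 0.889300
step 6 [6y] swap r/1=1493/55408: DF=(1 − 1493/55408·(0.961400+0.958700+0.947400+0.933300+0.889300))/(1+1493/55408) = 8507/10000 ≈ 0.850700
step 7 [7y] swap r/1=411/15941: DF=(1 − 411/15941·(0.961400+0.958700+0.947400+0.933300+0.889300+0.850700))/(1+411/15941) = 2089/2500 ≈ 0.835600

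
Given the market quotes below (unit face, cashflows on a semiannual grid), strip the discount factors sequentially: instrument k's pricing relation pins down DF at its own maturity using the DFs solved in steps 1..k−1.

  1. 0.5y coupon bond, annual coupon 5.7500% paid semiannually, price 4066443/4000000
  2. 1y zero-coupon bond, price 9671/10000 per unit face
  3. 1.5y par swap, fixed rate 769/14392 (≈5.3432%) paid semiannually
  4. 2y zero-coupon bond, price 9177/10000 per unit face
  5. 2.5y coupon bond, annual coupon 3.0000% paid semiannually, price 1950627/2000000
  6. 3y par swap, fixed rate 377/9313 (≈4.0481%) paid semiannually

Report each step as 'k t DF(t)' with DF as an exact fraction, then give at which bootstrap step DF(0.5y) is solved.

step 1 [0.5y] bond c/2=23/800: DF=(4066443/4000000 − 23/800·(0))/(1+23/800) = 4941/5000 ≈ 0.988200
step 2 [1y] zero: DF = P = 9671/10000 ≈ 0.967100
step 3 [1.5y] swap r/2=769/28784: DF=(1 − 769/28784·(0.988200+0.967100))/(1+769/28784) = 9231/10000 ≈ 0.923100
step 4 [2y] zero: DF = P = 9177/10000 ≈ 0.917700
step 5 [2.5y] bond c/2=3/200: DF=(1950627/2000000 − 3/200·(0.988200+0.967100+0.923100+0.917700))/(1+3/200) = 1131/1250 ≈ 0.904800
step 6 [3y] swap r/2=377/18626: DF=(1 − 377/18626·(0.988200+0.967100+0.923100+0.917700+0.904800))/(1+377/18626) = 8869/10000 ≈ 0.886900

1 1/2 4941/5000
2 1 9671/10000
3 3/2 9231/10000
4 2 9177/10000
5 5/2 1131/1250
6 3 8869/10000
DF(0.5y) is solved at step 1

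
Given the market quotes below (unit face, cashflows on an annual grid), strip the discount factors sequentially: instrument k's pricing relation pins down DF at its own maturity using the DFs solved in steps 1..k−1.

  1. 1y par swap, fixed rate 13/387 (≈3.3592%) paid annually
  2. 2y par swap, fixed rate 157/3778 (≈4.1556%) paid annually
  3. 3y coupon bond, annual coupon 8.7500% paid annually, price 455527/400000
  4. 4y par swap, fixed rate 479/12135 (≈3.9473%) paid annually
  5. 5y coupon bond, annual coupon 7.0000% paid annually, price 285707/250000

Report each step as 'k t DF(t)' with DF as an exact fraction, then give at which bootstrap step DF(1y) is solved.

step 1 [1y] swap r/1=13/387: DF=(1 − 13/387·(0))/(1+13/387) = 387/400 ≈ 0.967500
step 2 [2y] swap r/1=157/3778: DF=(1 − 157/3778·(0.967500))/(1+157/3778) = 1843/2000 ≈ 0.921500
step 3 [3y] bond c/1=7/80: DF=(455527/400000 − 7/80·(0.967500+0.921500))/(1+7/80) = 1119/1250 ≈ 0.895200
step 4 [4y] swap r/1=479/12135: DF=(1 − 479/12135·(0.967500+0.921500+0.895200))/(1+479/12135) = 8563/10000 ≈ 0.856300
step 5 [5y] bond c/1=7/100: DF=(285707/250000 − 7/100·(0.967500+0.921500+0.895200+0.856300))/(1+7/100) = 8299/10000 ≈ 0.829900

1 1 387/400
2 2 1843/2000
3 3 1119/1250
4 4 8563/10000
5 5 8299/10000
DF(1y) is solved at step 1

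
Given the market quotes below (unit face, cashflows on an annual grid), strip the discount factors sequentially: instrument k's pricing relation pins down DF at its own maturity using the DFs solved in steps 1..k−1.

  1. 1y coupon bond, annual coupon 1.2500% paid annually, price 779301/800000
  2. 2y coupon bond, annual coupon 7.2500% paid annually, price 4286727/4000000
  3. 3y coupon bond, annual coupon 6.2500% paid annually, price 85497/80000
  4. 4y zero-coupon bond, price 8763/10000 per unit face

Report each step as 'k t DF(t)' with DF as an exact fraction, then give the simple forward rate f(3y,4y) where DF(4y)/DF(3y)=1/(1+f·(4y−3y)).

step 1 [1y] bond c/1=1/80: DF=(779301/800000 − 1/80·(0))/(1+1/80) = 9621/10000 ≈ 0.962100
step 2 [2y] bond c/1=29/400: DF=(4286727/4000000 − 29/400·(0.962100))/(1+29/400) = 4671/5000 ≈ 0.934200
step 3 [3y] bond c/1=1/16: DF=(85497/80000 − 1/16·(0.962100+0.934200))/(1+1/16) = 8943/10000 ≈ 0.894300
step 4 [4y] zero: DF = P = 8763/10000 ≈ 0.876300

1 1 9621/10000
2 2 4671/5000
3 3 8943/10000
4 4 8763/10000
f(3y,4y) = ((8943/10000)/(8763/10000) − 1)/(1) = 60/2921 ≈ 2.0541%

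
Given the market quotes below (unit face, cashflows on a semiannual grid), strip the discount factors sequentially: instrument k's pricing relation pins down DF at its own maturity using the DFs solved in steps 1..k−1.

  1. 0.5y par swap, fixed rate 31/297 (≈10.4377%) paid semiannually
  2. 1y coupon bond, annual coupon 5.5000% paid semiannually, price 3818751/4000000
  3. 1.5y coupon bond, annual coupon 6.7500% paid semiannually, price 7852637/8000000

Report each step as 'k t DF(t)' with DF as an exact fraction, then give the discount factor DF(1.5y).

step 1 [0.5y] swap r/2=31/594: DF=(1 − 31/594·(0))/(1+31/594) = 594/625 ≈ 0.950400
step 2 [1y] bond c/2=11/400: DF=(3818751/4000000 − 11/400·(0.950400))/(1+11/400) = 9037/10000 ≈ 0.903700
step 3 [1.5y] bond c/2=27/800: DF=(7852637/8000000 − 27/800·(0.950400+0.903700))/(1+27/800) = 889/1000 ≈ 0.889000

1 1/2 594/625
2 1 9037/10000
3 3/2 889/1000
DF(1.5y) = 889/1000 ≈ 0.889000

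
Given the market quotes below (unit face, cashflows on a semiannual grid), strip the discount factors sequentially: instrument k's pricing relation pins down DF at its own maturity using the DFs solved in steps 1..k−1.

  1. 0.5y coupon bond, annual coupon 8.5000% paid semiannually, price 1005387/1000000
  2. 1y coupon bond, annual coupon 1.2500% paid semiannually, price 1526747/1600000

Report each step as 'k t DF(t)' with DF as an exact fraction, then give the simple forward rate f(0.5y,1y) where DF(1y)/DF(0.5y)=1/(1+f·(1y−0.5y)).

1 1/2 2411/2500
2 1 9423/10000
f(0.5y,1y) = ((2411/2500)/(9423/10000) − 1)/(1/2) = 442/9423 ≈ 4.6907%

step 1 [0.5y] bond c/2=17/400: DF=(1005387/1000000 − 17/400·(0))/(1+17/400) = 2411/2500 ≈ 0.964400
step 2 [1y] bond c/2=1/160: DF=(1526747/1600000 − 1/160·(0.964400))/(1+1/160) = 9423/10000 ≈ 0.942300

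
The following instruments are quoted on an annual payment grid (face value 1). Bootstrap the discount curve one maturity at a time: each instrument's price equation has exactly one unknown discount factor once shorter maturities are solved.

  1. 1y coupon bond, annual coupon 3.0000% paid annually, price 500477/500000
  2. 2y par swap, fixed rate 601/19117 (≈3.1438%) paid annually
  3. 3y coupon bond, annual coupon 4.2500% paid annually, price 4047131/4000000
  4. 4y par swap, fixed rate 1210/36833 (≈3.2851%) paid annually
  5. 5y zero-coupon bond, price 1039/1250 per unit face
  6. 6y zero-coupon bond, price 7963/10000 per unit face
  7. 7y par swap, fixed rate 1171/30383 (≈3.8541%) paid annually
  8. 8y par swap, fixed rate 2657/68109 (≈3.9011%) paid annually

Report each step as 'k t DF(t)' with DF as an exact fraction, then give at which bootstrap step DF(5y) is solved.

1 1 4859/5000
2 2 9399/10000
3 3 4463/5000
4 4 879/1000
5 5 1039/1250
6 6 7963/10000
7 7 3829/5000
8 8 7343/10000
DF(5y) is solved at step 5

step 1 [1y] bond c/1=3/100: DF=(500477/500000 − 3/100·(0))/(1+3/100) = 4859/5000 ≈ 0.971800
step 2 [2y] swap r/1=601/19117: DF=(1 − 601/19117·(0.971800))/(1+601/19117) = 9399/10000 ≈ 0.939900
step 3 [3y] bond c/1=17/400: DF=(4047131/4000000 − 17/400·(0.971800+0.939900))/(1+17/400) = 4463/5000 ≈ 0.892600
step 4 [4y] swap r/1=1210/36833: DF=(1 − 1210/36833·(0.971800+0.939900+0.892600))/(1+1210/36833) = 879/1000 ≈ 0.879000
step 5 [5y] zero: DF = P = 1039/1250 ≈ 0.831200
step 6 [6y] zero: DF = P = 7963/10000 ≈ 0.796300
step 7 [7y] swap r/1=1171/30383: DF=(1 − 1171/30383·(0.971800+0.939900+0.892600+0.879000+0.831200+0.796300))/(1+1171/30383) = 3829/5000 ≈ 0.765800
step 8 [8y] swap r/1=2657/68109: DF=(1 − 2657/68109·(0.971800+0.939900+0.892600+0.879000+0.831200+0.796300+0.765800))/(1+2657/68109) = 7343/10000 ≈ 0.734300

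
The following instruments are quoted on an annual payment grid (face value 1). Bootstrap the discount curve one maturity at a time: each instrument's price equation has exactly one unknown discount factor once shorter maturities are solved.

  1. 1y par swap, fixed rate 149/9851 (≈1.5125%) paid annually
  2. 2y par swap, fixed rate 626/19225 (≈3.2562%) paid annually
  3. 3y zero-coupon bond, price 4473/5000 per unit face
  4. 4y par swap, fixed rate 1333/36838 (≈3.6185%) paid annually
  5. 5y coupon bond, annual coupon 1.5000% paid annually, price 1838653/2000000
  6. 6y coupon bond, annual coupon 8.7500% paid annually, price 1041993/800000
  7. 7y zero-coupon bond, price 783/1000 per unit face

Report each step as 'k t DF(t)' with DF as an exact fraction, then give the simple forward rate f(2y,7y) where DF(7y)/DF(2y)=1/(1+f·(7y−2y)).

1 1 9851/10000
2 2 4687/5000
3 3 4473/5000
4 4 8667/10000
5 5 8513/10000
6 6 1041/1250
7 7 783/1000
f(2y,7y) = ((4687/5000)/(783/1000) − 1)/(5) = 772/19575 ≈ 3.9438%

step 1 [1y] swap r/1=149/9851: DF=(1 − 149/9851·(0))/(1+149/9851) = 9851/10000 ≈ 0.985100
step 2 [2y] swap r/1=626/19225: DF=(1 − 626/19225·(0.985100))/(1+626/19225) = 4687/5000 ≈ 0.937400
step 3 [3y] zero: DF = P = 4473/5000 ≈ 0.894600
step 4 [4y] swap r/1=1333/36838: DF=(1 − 1333/36838·(0.985100+0.937400+0.894600))/(1+1333/36838) = 8667/10000 ≈ 0.866700
step 5 [5y] bond c/1=3/200: DF=(1838653/2000000 − 3/200·(0.985100+0.937400+0.894600+0.866700))/(1+3/200) = 8513/10000 ≈ 0.851300
step 6 [6y] bond c/1=7/80: DF=(1041993/800000 − 7/80·(0.985100+0.937400+0.894600+0.866700+0.851300))/(1+7/80) = 1041/1250 ≈ 0.832800
step 7 [7y] zero: DF = P = 783/1000 ≈ 0.783000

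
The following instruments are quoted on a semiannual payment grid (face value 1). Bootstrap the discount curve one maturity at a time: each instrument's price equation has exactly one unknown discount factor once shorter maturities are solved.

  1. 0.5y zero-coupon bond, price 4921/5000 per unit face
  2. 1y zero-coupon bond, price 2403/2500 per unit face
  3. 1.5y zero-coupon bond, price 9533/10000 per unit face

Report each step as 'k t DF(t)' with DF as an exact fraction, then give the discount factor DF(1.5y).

step 1 [0.5y] zero: DF = P = 4921/5000 ≈ 0.984200
step 2 [1y] zero: DF = P = 2403/2500 ≈ 0.961200
step 3 [1.5y] zero: DF = P = 9533/10000 ≈ 0.953300

1 1/2 4921/5000
2 1 2403/2500
3 3/2 9533/10000
DF(1.5y) = 9533/10000 ≈ 0.953300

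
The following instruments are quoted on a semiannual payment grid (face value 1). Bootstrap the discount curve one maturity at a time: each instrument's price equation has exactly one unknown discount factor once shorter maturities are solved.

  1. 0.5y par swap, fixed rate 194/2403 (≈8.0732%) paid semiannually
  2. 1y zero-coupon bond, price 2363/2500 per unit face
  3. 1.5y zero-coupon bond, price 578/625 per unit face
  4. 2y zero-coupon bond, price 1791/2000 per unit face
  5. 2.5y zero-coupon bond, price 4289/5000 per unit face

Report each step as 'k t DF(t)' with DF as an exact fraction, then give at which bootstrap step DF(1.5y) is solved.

step 1 [0.5y] swap r/2=97/2403: DF=(1 − 97/2403·(0))/(1+97/2403) = 2403/2500 ≈ 0.961200
step 2 [1y] zero: DF = P = 2363/2500 ≈ 0.945200
step 3 [1.5y] zero: DF = P = 578/625 ≈ 0.924800
step 4 [2y] zero: DF = P = 1791/2000 ≈ 0.895500
step 5 [2.5y] zero: DF = P = 4289/5000 ≈ 0.857800

1 1/2 2403/2500
2 1 2363/2500
3 3/2 578/625
4 2 1791/2000
5 5/2 4289/5000
DF(1.5y) is solved at step 3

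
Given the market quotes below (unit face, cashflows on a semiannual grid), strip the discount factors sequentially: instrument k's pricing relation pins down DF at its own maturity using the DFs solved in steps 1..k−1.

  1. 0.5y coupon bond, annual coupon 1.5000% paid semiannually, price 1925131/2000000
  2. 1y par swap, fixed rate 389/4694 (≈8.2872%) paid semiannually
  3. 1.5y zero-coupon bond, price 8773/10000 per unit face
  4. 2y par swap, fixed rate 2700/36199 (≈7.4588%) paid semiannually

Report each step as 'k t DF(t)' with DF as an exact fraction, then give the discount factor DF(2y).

1 1/2 4777/5000
2 1 4611/5000
3 3/2 8773/10000
4 2 173/200
DF(2y) = 173/200 ≈ 0.865000

step 1 [0.5y] bond c/2=3/400: DF=(1925131/2000000 − 3/400·(0))/(1+3/400) = 4777/5000 ≈ 0.955400
step 2 [1y] swap r/2=389/9388: DF=(1 − 389/9388·(0.955400))/(1+389/9388) = 4611/5000 ≈ 0.922200
step 3 [1.5y] zero: DF = P = 8773/10000 ≈ 0.877300
step 4 [2y] swap r/2=1350/36199: DF=(1 − 1350/36199·(0.955400+0.922200+0.877300))/(1+1350/36199) = 173/200 ≈ 0.865000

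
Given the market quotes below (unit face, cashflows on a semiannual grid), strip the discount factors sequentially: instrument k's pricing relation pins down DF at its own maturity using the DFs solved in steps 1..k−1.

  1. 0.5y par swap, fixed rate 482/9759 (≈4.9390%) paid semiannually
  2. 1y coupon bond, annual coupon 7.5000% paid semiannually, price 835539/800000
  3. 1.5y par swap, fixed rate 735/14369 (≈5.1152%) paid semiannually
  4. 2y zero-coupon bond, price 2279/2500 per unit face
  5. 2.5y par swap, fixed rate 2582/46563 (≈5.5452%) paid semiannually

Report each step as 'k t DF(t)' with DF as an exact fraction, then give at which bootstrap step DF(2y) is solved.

step 1 [0.5y] swap r/2=241/9759: DF=(1 − 241/9759·(0))/(1+241/9759) = 9759/10000 ≈ 0.975900
step 2 [1y] bond c/2=3/80: DF=(835539/800000 − 3/80·(0.975900))/(1+3/80) = 4857/5000 ≈ 0.971400
step 3 [1.5y] swap r/2=735/28738: DF=(1 − 735/28738·(0.975900+0.971400))/(1+735/28738) = 1853/2000 ≈ 0.926500
step 4 [2y] zero: DF = P = 2279/2500 ≈ 0.911600
step 5 [2.5y] swap r/2=1291/46563: DF=(1 − 1291/46563·(0.975900+0.971400+0.926500+0.911600))/(1+1291/46563) = 8709/10000 ≈ 0.870900

1 1/2 9759/10000
2 1 4857/5000
3 3/2 1853/2000
4 2 2279/2500
5 5/2 8709/10000
DF(2y) is solved at step 4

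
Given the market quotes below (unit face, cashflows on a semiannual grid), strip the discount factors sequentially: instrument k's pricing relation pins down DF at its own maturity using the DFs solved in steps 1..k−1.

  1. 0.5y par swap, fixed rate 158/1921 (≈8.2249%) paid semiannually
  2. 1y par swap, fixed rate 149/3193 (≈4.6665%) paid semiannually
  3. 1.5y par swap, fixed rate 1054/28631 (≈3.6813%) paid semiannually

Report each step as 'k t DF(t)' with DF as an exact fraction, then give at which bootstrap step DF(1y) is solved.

step 1 [0.5y] swap r/2=79/1921: DF=(1 − 79/1921·(0))/(1+79/1921) = 1921/2000 ≈ 0.960500
step 2 [1y] swap r/2=149/6386: DF=(1 − 149/6386·(0.960500))/(1+149/6386) = 9553/10000 ≈ 0.955300
step 3 [1.5y] swap r/2=527/28631: DF=(1 − 527/28631·(0.960500+0.955300))/(1+527/28631) = 9473/10000 ≈ 0.947300

1 1/2 1921/2000
2 1 9553/10000
3 3/2 9473/10000
DF(1y) is solved at step 2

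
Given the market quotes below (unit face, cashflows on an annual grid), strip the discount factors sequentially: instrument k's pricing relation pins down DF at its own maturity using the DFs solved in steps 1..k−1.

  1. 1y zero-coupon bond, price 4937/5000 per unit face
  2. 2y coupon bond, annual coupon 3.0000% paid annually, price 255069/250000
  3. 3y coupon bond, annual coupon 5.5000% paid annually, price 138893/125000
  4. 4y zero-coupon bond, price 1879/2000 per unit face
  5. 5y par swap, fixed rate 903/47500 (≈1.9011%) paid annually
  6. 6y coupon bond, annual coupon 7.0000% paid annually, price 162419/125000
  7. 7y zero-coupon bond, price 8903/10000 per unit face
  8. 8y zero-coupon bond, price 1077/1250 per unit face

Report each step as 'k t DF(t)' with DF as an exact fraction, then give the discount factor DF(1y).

step 1 [1y] zero: DF = P = 4937/5000 ≈ 0.987400
step 2 [2y] bond c/1=3/100: DF=(255069/250000 − 3/100·(0.987400))/(1+3/100) = 4809/5000 ≈ 0.961800
step 3 [3y] bond c/1=11/200: DF=(138893/125000 − 11/200·(0.987400+0.961800))/(1+11/200) = 2379/2500 ≈ 0.951600
step 4 [4y] zero: DF = P = 1879/2000 ≈ 0.939500
step 5 [5y] swap r/1=903/47500: DF=(1 − 903/47500·(0.987400+0.961800+0.951600+0.939500))/(1+903/47500) = 9097/10000 ≈ 0.909700
step 6 [6y] bond c/1=7/100: DF=(162419/125000 − 7/100·(0.987400+0.961800+0.951600+0.939500+0.909700))/(1+7/100) = 2259/2500 ≈ 0.903600
step 7 [7y] zero: DF = P = 8903/10000 ≈ 0.890300
step 8 [8y] zero: DF = P = 1077/1250 ≈ 0.861600

1 1 4937/5000
2 2 4809/5000
3 3 2379/2500
4 4 1879/2000
5 5 9097/10000
6 6 2259/2500
7 7 8903/10000
8 8 1077/1250
DF(1y) = 4937/5000 ≈ 0.987400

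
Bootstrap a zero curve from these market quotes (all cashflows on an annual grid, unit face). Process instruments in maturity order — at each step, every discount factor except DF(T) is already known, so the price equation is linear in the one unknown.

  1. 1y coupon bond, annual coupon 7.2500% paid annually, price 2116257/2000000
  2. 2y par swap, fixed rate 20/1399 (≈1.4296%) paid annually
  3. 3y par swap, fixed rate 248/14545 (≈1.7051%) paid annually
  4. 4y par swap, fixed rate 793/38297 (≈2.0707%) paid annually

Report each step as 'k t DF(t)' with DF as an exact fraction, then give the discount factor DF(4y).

step 1 [1y] bond c/1=29/400: DF=(2116257/2000000 − 29/400·(0))/(1+29/400) = 4933/5000 ≈ 0.986600
step 2 [2y] swap r/1=20/1399: DF=(1 − 20/1399·(0.986600))/(1+20/1399) = 243/250 ≈ 0.972000
step 3 [3y] swap r/1=248/14545: DF=(1 − 248/14545·(0.986600+0.972000))/(1+248/14545) = 594/625 ≈ 0.950400
step 4 [4y] swap r/1=793/38297: DF=(1 − 793/38297·(0.986600+0.972000+0.950400))/(1+793/38297) = 9207/10000 ≈ 0.920700

1 1 4933/5000
2 2 243/250
3 3 594/625
4 4 9207/10000
DF(4y) = 9207/10000 ≈ 0.920700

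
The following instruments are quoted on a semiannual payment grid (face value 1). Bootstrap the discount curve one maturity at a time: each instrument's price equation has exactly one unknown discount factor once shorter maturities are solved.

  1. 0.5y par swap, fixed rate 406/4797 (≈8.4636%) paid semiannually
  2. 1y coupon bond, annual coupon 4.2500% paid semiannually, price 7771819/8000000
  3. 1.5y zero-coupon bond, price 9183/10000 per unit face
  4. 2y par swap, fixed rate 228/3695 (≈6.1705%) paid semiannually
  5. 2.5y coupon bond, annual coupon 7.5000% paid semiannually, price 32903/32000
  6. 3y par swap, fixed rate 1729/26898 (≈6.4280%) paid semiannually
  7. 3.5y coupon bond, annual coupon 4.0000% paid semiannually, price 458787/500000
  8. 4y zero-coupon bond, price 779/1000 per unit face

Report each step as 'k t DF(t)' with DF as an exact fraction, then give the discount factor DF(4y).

step 1 [0.5y] swap r/2=203/4797: DF=(1 − 203/4797·(0))/(1+203/4797) = 4797/5000 ≈ 0.959400
step 2 [1y] bond c/2=17/800: DF=(7771819/8000000 − 17/800·(0.959400))/(1+17/800) = 9313/10000 ≈ 0.931300
step 3 [1.5y] zero: DF = P = 9183/10000 ≈ 0.918300
step 4 [2y] swap r/2=114/3695: DF=(1 − 114/3695·(0.959400+0.931300+0.918300))/(1+114/3695) = 443/500 ≈ 0.886000
step 5 [2.5y] bond c/2=3/80: DF=(32903/32000 − 3/80·(0.959400+0.931300+0.918300+0.886000))/(1+3/80) = 343/400 ≈ 0.857500
step 6 [3y] swap r/2=1729/53796: DF=(1 − 1729/53796·(0.959400+0.931300+0.918300+0.886000+0.857500))/(1+1729/53796) = 8271/10000 ≈ 0.827100
step 7 [3.5y] bond c/2=1/50: DF=(458787/500000 − 1/50·(0.959400+0.931300+0.918300+0.886000+0.857500+0.827100))/(1+1/50) = 7941/10000 ≈ 0.794100
step 8 [4y] zero: DF = P = 779/1000 ≈ 0.779000

1 1/2 4797/5000
2 1 9313/10000
3 3/2 9183/10000
4 2 443/500
5 5/2 343/400
6 3 8271/10000
7 7/2 7941/10000
8 4 779/1000
DF(4y) = 779/1000 ≈ 0.779000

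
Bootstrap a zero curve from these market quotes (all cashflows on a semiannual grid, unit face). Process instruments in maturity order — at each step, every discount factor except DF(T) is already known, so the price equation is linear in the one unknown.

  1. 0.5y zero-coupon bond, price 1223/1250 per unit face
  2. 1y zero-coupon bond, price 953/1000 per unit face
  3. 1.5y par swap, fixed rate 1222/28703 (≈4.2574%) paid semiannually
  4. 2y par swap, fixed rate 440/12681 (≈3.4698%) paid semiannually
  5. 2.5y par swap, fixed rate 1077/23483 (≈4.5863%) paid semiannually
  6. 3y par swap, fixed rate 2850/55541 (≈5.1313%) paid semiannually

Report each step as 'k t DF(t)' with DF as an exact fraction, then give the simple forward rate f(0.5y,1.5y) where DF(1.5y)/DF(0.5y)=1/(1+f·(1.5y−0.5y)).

step 1 [0.5y] zero: DF = P = 1223/1250 ≈ 0.978400
step 2 [1y] zero: DF = P = 953/1000 ≈ 0.953000
step 3 [1.5y] swap r/2=611/28703: DF=(1 − 611/28703·(0.978400+0.953000))/(1+611/28703) = 9389/10000 ≈ 0.938900
step 4 [2y] swap r/2=220/12681: DF=(1 − 220/12681·(0.978400+0.953000+0.938900))/(1+220/12681) = 467/500 ≈ 0.934000
step 5 [2.5y] swap r/2=1077/46966: DF=(1 − 1077/46966·(0.978400+0.953000+0.938900+0.934000))/(1+1077/46966) = 8923/10000 ≈ 0.892300
step 6 [3y] swap r/2=1425/55541: DF=(1 − 1425/55541·(0.978400+0.953000+0.938900+0.934000+0.892300))/(1+1425/55541) = 343/400 ≈ 0.857500

1 1/2 1223/1250
2 1 953/1000
3 3/2 9389/10000
4 2 467/500
5 5/2 8923/10000
6 3 343/400
f(0.5y,1.5y) = ((1223/1250)/(9389/10000) − 1)/(1) = 395/9389 ≈ 4.2071%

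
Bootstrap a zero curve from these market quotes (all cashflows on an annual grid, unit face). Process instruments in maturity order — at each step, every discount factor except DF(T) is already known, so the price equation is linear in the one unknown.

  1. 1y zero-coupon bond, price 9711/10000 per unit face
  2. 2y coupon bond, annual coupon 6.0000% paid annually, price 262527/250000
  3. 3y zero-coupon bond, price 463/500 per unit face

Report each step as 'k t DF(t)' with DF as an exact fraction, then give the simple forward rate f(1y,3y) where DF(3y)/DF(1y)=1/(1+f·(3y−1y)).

step 1 [1y] zero: DF = P = 9711/10000 ≈ 0.971100
step 2 [2y] bond c/1=3/50: DF=(262527/250000 − 3/50·(0.971100))/(1+3/50) = 9357/10000 ≈ 0.935700
step 3 [3y] zero: DF = P = 463/500 ≈ 0.926000

1 1 9711/10000
2 2 9357/10000
3 3 463/500
f(1y,3y) = ((9711/10000)/(463/500) − 1)/(2) = 451/18520 ≈ 2.4352%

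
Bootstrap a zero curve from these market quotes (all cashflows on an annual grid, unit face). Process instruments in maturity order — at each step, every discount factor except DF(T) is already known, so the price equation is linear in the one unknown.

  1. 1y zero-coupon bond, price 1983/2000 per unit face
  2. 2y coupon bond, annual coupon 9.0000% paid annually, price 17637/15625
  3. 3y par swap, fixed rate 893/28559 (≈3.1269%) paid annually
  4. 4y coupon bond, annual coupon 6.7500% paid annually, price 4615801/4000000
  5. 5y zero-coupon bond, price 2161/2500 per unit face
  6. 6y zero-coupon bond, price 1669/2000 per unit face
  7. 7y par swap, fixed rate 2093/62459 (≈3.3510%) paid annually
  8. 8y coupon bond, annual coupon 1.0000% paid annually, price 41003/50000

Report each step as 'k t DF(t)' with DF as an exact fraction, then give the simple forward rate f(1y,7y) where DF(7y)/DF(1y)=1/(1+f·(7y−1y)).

step 1 [1y] zero: DF = P = 1983/2000 ≈ 0.991500
step 2 [2y] bond c/1=9/100: DF=(17637/15625 − 9/100·(0.991500))/(1+9/100) = 9537/10000 ≈ 0.953700
step 3 [3y] swap r/1=893/28559: DF=(1 − 893/28559·(0.991500+0.953700))/(1+893/28559) = 9107/10000 ≈ 0.910700
step 4 [4y] bond c/1=27/400: DF=(4615801/4000000 − 27/400·(0.991500+0.953700+0.910700))/(1+27/400) = 2251/2500 ≈ 0.900400
step 5 [5y] zero: DF = P = 2161/2500 ≈ 0.864400
step 6 [6y] zero: DF = P = 1669/2000 ≈ 0.834500
step 7 [7y] swap r/1=2093/62459: DF=(1 − 2093/62459·(0.991500+0.953700+0.910700+0.900400+0.864400+0.834500))/(1+2093/62459) = 7907/10000 ≈ 0.790700
step 8 [8y] bond c/1=1/100: DF=(41003/50000 − 1/100·(0.991500+0.953700+0.910700+0.900400+0.864400+0.834500+0.790700))/(1+1/100) = 7501/10000 ≈ 0.750100

1 1 1983/2000
2 2 9537/10000
3 3 9107/10000
4 4 2251/2500
5 5 2161/2500
6 6 1669/2000
7 7 7907/10000
8 8 7501/10000
f(1y,7y) = ((1983/2000)/(7907/10000) − 1)/(6) = 1004/23721 ≈ 4.2325%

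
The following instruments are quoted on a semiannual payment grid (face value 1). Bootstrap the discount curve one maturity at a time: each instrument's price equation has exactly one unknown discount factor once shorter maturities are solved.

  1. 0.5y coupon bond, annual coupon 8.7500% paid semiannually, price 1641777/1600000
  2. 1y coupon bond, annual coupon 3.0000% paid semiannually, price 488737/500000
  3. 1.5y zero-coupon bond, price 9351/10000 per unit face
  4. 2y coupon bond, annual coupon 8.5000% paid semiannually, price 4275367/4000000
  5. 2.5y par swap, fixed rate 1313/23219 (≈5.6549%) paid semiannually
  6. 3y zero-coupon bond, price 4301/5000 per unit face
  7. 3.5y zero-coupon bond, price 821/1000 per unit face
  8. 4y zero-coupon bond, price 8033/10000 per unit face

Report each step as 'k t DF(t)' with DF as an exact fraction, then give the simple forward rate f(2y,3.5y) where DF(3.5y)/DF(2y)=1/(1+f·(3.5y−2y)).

1 1/2 9831/10000
2 1 1897/2000
3 3/2 9351/10000
4 2 2271/2500
5 5/2 8687/10000
6 3 4301/5000
7 7/2 821/1000
8 4 8033/10000
f(2y,3.5y) = ((2271/2500)/(821/1000) − 1)/(3/2) = 874/12315 ≈ 7.0970%

step 1 [0.5y] bond c/2=7/160: DF=(1641777/1600000 − 7/160·(0))/(1+7/160) = 9831/10000 ≈ 0.983100
step 2 [1y] bond c/2=3/200: DF=(488737/500000 − 3/200·(0.983100))/(1+3/200) = 1897/2000 ≈ 0.948500
step 3 [1.5y] zero: DF = P = 9351/10000 ≈ 0.935100
step 4 [2y] bond c/2=17/400: DF=(4275367/4000000 − 17/400·(0.983100+0.948500+0.935100))/(1+17/400) = 2271/2500 ≈ 0.908400
step 5 [2.5y] swap r/2=1313/46438: DF=(1 − 1313/46438·(0.983100+0.948500+0.935100+0.908400))/(1+1313/46438) = 8687/10000 ≈ 0.868700
step 6 [3y] zero: DF = P = 4301/5000 ≈ 0.860200
step 7 [3.5y] zero: DF = P = 821/1000 ≈ 0.821000
step 8 [4y] zero: DF = P = 8033/10000 ≈ 0.803300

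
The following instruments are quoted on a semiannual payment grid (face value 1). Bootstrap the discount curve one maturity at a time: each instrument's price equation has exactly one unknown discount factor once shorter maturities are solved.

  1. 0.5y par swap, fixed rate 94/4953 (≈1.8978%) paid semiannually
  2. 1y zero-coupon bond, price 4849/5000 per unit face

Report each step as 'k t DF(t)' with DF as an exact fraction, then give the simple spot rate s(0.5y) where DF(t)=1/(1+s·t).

step 1 [0.5y] swap r/2=47/4953: DF=(1 − 47/4953·(0))/(1+47/4953) = 4953/5000 ≈ 0.990600
step 2 [1y] zero: DF = P = 4849/5000 ≈ 0.969800

1 1/2 4953/5000
2 1 4849/5000
s(0.5y) = (1/(4953/5000) − 1)/(1/2) = 94/4953 ≈ 1.8978%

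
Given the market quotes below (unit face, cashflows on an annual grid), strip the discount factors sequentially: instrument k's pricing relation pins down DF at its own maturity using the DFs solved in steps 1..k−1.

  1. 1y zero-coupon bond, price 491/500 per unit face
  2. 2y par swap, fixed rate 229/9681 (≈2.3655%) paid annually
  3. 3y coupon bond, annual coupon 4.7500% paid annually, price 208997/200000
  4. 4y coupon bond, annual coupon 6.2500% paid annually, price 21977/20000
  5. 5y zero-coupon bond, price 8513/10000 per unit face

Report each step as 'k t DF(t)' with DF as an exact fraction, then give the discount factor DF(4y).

step 1 [1y] zero: DF = P = 491/500 ≈ 0.982000
step 2 [2y] swap r/1=229/9681: DF=(1 − 229/9681·(0.982000))/(1+229/9681) = 4771/5000 ≈ 0.954200
step 3 [3y] bond c/1=19/400: DF=(208997/200000 − 19/400·(0.982000+0.954200))/(1+19/400) = 4549/5000 ≈ 0.909800
step 4 [4y] bond c/1=1/16: DF=(21977/20000 − 1/16·(0.982000+0.954200+0.909800))/(1+1/16) = 2167/2500 ≈ 0.866800
step 5 [5y] zero: DF = P = 8513/10000 ≈ 0.851300

1 1 491/500
2 2 4771/5000
3 3 4549/5000
4 4 2167/2500
5 5 8513/10000
DF(4y) = 2167/2500 ≈ 0.866800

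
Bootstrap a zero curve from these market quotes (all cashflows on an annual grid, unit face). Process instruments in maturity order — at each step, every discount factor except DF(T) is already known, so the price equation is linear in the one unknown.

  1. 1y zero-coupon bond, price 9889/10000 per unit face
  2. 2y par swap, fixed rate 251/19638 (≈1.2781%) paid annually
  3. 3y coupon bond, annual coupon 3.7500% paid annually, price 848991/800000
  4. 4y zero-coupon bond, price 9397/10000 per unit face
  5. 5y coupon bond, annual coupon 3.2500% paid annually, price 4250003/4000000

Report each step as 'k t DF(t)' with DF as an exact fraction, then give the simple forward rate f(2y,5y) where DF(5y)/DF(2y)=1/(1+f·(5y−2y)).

1 1 9889/10000
2 2 9749/10000
3 3 9519/10000
4 4 9397/10000
5 5 9077/10000
f(2y,5y) = ((9749/10000)/(9077/10000) − 1)/(3) = 224/9077 ≈ 2.4678%

step 1 [1y] zero: DF = P = 9889/10000 ≈ 0.988900
step 2 [2y] swap r/1=251/19638: DF=(1 − 251/19638·(0.988900))/(1+251/19638) = 9749/10000 ≈ 0.974900
step 3 [3y] bond c/1=3/80: DF=(848991/800000 − 3/80·(0.988900+0.974900))/(1+3/80) = 9519/10000 ≈ 0.951900
step 4 [4y] zero: DF = P = 9397/10000 ≈ 0.939700
step 5 [5y] bond c/1=13/400: DF=(4250003/4000000 − 13/400·(0.988900+0.974900+0.951900+0.939700))/(1+13/400) = 9077/10000 ≈ 0.907700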